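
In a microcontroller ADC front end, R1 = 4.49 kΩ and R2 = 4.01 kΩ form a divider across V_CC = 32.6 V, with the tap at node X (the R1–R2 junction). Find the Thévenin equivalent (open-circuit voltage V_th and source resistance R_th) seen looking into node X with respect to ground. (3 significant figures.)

V_th ≈ 15.4 V, R_th ≈ 2.12 kΩ

With X open, the divider is unloaded: V_th = 32.6 × 4.01/8.500 = 15.38 V.
With V_CC suppressed (replaced by a short), R_th = R1 ‖ R2 = (4.490 × 4.01)/(4.490 + 4.01) = 2.118 kΩ.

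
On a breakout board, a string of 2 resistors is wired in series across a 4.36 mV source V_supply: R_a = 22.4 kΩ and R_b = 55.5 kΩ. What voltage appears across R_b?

V ≈ 3.11 mV

Total series resistance ΣR = 22.4 + 55.5 = 77.90 kΩ.
Voltage divider: V = V_supply · (55.50 / 77.90) = 4.36 × 0.7125 = 3.106 mV.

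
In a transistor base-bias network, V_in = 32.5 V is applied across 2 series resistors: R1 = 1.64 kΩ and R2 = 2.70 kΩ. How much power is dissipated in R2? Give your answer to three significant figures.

P ≈ 151 mW

ΣR = 4.340 kΩ → I = 32.5/4.340 = 7.488 mA.
P = I²R = 56.08 × 2.70 = 151.4 mW.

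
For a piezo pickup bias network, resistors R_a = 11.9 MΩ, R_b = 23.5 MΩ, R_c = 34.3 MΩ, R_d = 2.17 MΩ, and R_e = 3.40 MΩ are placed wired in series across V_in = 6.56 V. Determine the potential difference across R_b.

Series total: ΣR = 11.9 + 23.5 + 34.3 + 2.17 + 3.40 = 75.27 MΩ.
Voltage divider: V = V_in · (23.50 / 75.27) = 6.56 × 0.3122 = 2.048 V.

V ≈ 2.05 V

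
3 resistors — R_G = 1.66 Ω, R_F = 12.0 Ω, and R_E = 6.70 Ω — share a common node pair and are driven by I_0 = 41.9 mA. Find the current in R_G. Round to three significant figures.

ΣG = 1/1.66 + 1/12.0 + 1/6.70 = 0.8350.
R_G takes the fraction G_k/ΣG = 0.6024/0.8350 = 0.7215, so I = 41.9 × 0.7215 = 30.23 mA.

I ≈ 30.2 mA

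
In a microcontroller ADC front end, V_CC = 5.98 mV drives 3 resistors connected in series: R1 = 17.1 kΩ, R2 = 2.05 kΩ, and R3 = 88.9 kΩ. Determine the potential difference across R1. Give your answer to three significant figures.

V ≈ 0.946 mV

Series total: ΣR = 17.1 + 2.05 + 88.9 = 108.1 kΩ.
Voltage divider: V = V_CC · (17.10 / 108.1) = 5.98 × 0.1583 = 0.9464 mV.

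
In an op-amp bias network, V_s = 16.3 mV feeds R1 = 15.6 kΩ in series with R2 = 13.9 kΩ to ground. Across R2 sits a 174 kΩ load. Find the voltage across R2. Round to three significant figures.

The load sits in parallel with R2, giving an effective lower resistance R2' = R2·R_L/(R2+R_L) = 12.87 kΩ.
Now apply the divider: V_out = 16.3 × 0.4521 = 7.369 mV.

V_out ≈ 7.37 mV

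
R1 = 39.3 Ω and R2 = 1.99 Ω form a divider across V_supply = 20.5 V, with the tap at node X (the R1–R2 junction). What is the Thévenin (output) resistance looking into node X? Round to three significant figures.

R_th ≈ 1.89 Ω

Zeroing V_supply shorts the top of R1 to ground, so R_th = R1 ‖ R2 = 1.894 Ω.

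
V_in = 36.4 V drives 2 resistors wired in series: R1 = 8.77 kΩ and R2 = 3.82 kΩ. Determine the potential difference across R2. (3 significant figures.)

V ≈ 11.0 V

Total series resistance ΣR = 8.77 + 3.82 = 12.59 kΩ.
Voltage divider: V = V_in · (3.820 / 12.59) = 36.4 × 0.3034 = 11.04 V.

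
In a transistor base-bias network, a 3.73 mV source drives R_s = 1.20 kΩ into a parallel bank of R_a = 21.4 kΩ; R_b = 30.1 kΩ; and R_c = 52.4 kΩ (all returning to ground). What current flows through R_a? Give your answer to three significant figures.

I ≈ 0.156 µA

Parallel bank: R_p = 1/(1/21.4 + 1/30.1 + 1/52.4) = 10.10 kΩ.
V_A = 3.73 × 10.10/11.30 = 3.334 mV.
Branch current I = V_A/R_a = 3.334/21.4 = 0.1558 µA.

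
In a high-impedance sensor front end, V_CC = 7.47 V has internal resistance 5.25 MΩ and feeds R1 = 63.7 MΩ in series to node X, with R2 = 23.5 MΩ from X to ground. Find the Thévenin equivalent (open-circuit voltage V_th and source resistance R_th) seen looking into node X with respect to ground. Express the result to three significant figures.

V_th ≈ 1.90 V, R_th ≈ 17.5 MΩ

R1' = 5.25 + 63.7 = 68.95 MΩ (source resistance + R1).
Open-circuit (no load on X): V_th = V_CC · R2/(R1' + R2) = 7.47 × 23.5/(68.95 + 23.5) = 1.899 V.
Looking into X with the source shorted: R_th = R1'·R2/(R1'+R2) = 68.95 × 23.5/92.45 = 17.53 MΩ.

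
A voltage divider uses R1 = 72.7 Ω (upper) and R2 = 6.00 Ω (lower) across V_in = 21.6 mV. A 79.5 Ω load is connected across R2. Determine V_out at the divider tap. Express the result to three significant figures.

V_out ≈ 1.54 mV

First combine the lower leg with the load: R2 ‖ R_L = 5.579 Ω.
Now apply the divider: V_out = 21.6 × 0.07127 = 1.539 mV.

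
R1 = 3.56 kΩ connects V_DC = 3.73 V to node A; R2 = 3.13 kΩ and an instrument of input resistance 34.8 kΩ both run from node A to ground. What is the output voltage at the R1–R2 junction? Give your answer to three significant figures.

V_out ≈ 1.67 V

The load sits in parallel with R2, giving an effective lower resistance R2' = R2·R_L/(R2+R_L) = 2.872 kΩ.
Then V_out = V_DC · R2'/(R1 + R2') = 3.73 × 2.872/6.432 = 1.665 V.
(Unloaded it would be 1.75 V; the load pulls it down.)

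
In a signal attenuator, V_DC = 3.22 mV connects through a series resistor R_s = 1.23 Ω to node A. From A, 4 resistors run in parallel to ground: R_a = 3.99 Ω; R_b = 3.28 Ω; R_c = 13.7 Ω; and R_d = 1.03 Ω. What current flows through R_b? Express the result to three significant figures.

I ≈ 0.331 mA

Equivalent of the parallel group: R_p = 0.6252 Ω.
V_A by voltage divider: V_A = 3.22 × 0.6252/(1.23 + 0.6252) = 1.085 mV.
Branch current I = V_A/R_b = 1.085/3.28 = 0.3309 mA.
(Equivalently: I_total = 1.736 mA, then current-divider fraction G_k/ΣG = 0.1906.)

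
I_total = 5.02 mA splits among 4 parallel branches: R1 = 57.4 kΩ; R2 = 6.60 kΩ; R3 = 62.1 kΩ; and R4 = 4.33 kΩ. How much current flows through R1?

I ≈ 0.210 mA

Total conductance ΣG = 1/57.4 + 1/6.60 + 1/62.1 + 1/4.33 = 0.4160 (units of 1/kΩ).
R1 takes the fraction G_k/ΣG = 0.01742/0.4160 = 0.04188, so I = 5.02 × 0.04188 = 0.2102 mA.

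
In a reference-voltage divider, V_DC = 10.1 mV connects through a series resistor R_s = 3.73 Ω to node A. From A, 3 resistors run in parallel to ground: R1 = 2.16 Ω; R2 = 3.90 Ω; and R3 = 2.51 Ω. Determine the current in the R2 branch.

I ≈ 0.501 mA

Equivalent of the parallel group: R_p = 0.8946 Ω.
V_A = 10.1 × 0.8946/4.625 = 1.954 mV.
I(R2) = V_A / R2 = 1.954/3.90 = 0.5010 mA.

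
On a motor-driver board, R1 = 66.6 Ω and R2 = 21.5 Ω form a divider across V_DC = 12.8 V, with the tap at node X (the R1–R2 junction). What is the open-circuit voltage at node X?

Open-circuit (no load on X): V_th = V_DC · R2/(R1 + R2) = 12.8 × 21.5/(66.60 + 21.5) = 3.124 V.

V_th ≈ 3.12 V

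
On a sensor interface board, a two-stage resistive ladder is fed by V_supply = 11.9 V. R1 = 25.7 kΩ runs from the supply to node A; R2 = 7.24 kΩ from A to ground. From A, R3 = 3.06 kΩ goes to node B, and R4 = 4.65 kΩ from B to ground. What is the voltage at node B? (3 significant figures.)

V_B ≈ 0.910 V

The second stage (R3 + R4 = 7.710 kΩ) loads node A in parallel with R2.
Effective lower resistance at A: R2 ‖ 7.710 = 3.734 kΩ.
First divider: V_A = V_supply · 3.734/(25.7 + 3.734) = 1.510 V.
Stage 2 is unloaded, so V_B = V_A · R4/(R3+R4) = 1.510 × 4.65/7.710 = 0.9104 V.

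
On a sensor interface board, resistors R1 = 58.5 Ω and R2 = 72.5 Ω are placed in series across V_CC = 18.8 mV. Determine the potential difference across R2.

V ≈ 10.4 mV

Series total: ΣR = 58.5 + 72.5 = 131.0 Ω.
V = V_CC · R/ΣR = 18.8 × 0.5534 = 10.40 mV.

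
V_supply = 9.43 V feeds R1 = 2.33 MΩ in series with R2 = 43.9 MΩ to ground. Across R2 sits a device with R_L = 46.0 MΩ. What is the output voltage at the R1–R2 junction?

V_out ≈ 8.54 V

First combine the lower leg with the load: R2 ‖ R_L = 22.46 MΩ.
Then V_out = V_supply · R2'/(R1 + R2') = 9.43 × 22.46/24.79 = 8.544 V.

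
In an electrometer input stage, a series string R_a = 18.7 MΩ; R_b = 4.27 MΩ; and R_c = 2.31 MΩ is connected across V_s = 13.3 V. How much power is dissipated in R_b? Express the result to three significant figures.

P ≈ 1.18 µW

The common current is I = 13.3/25.28 = 0.5261 µA.
P(R_b) = I²·R_b = (0.5261)² × 4.27 = 1.182 µW.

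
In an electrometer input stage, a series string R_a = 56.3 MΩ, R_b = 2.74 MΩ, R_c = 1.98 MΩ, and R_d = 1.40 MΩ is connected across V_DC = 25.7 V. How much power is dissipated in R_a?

ΣR = 62.42 MΩ → I = 25.7/62.42 = 0.4117 µA.
P = I²R = 0.1695 × 56.3 = 9.544 µW.

P ≈ 9.54 µW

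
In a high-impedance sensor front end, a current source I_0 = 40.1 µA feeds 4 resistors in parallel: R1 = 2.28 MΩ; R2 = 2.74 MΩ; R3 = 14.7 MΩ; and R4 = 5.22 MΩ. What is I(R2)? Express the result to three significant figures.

I ≈ 13.8 µA

Total conductance ΣG = 1/2.28 + 1/2.74 + 1/14.7 + 1/5.22 = 1.063 (units of 1/MΩ).
R2 takes the fraction G_k/ΣG = 0.3650/1.063 = 0.3433, so I = 40.1 × 0.3433 = 13.77 µA.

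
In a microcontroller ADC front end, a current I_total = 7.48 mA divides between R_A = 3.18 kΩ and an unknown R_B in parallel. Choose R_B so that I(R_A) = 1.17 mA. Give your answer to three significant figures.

The fraction through R_A equals R_B/(R_A+R_B).
With f = 0.1564, R_B = R_A · f/(1−f) = 3.18 × 0.1854 = 0.5896 kΩ.

R_B ≈ 0.590 kΩ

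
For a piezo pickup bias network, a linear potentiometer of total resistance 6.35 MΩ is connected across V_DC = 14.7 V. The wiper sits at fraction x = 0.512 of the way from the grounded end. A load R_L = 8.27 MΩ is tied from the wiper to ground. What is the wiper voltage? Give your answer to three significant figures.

Lower segment x·R_p = 3.251 MΩ; upper segment (1−x)·R_p = 3.099 MΩ.
(x·R_p) ‖ R_L = 2.334 MΩ.
Loaded-divider output: V_out = 14.7 × 0.4296 = 6.315 V.

V_out ≈ 6.31 V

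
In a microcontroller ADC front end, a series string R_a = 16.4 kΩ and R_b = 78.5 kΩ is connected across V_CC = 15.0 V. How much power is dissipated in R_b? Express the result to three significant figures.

The common current is I = 15.0/94.90 = 0.1581 mA.
P(R_b) = I²·R_b = (0.1581)² × 78.5 = 1.961 mW.

P ≈ 1.96 mW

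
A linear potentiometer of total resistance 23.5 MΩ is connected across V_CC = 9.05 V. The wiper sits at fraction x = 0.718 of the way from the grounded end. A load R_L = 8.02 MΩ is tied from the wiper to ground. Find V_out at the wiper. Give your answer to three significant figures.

V_out ≈ 4.08 V

The pot divides into 6.627 MΩ above the wiper and 16.87 MΩ below.
Lower segment in parallel with the load: 16.87 ‖ 8.02 = 5.436 MΩ.
Loaded-divider output: V_out = 9.05 × 0.4506 = 4.078 V.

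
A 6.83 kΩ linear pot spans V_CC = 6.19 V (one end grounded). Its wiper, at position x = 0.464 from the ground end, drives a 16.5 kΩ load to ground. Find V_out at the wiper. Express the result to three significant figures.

V_out ≈ 2.60 V

Lower segment x·R_p = 3.169 kΩ; upper segment (1−x)·R_p = 3.661 kΩ.
R_L loads the lower segment: effective lower R = 2.659 kΩ.
Then V_out = V_CC · 2.659/(3.661 + 2.659) = 2.604 V.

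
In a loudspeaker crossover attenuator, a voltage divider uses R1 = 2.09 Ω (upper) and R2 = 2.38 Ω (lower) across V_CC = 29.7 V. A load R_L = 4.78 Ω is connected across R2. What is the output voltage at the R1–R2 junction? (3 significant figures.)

V_out ≈ 12.8 V

First combine the lower leg with the load: R2 ‖ R_L = 1.589 Ω.
Now apply the divider: V_out = 29.7 × 0.4319 = 12.83 V.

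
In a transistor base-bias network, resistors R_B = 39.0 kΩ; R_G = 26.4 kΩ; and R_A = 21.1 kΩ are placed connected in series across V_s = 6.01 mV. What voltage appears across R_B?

Series total: ΣR = 39.0 + 26.4 + 21.1 = 86.50 kΩ.
By the voltage-divider rule, V = 6.01 × 39.00/86.50 = 2.710 mV.

V ≈ 2.71 mV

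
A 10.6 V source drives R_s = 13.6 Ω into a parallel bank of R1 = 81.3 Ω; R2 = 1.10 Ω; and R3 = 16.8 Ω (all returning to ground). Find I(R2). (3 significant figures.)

Parallel bank: R_p = 1/(1/81.3 + 1/1.10 + 1/16.8) = 1.019 Ω.
V_A = 10.6 × 1.019/14.62 = 0.7392 V.
I(R2) = V_A / R2 = 0.7392/1.10 = 0.6720 A.

I ≈ 0.672 A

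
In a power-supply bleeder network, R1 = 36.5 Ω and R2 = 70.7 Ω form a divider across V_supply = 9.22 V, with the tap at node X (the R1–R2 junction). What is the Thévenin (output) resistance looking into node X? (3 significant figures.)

R_th ≈ 24.1 Ω

With V_supply suppressed (replaced by a short), R_th = R1 ‖ R2 = (36.50 × 70.7)/(36.50 + 70.7) = 24.07 Ω.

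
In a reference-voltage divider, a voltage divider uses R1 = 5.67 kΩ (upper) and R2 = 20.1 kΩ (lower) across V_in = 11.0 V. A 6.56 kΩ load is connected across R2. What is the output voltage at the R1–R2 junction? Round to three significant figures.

V_out ≈ 5.12 V

First combine the lower leg with the load: R2 ‖ R_L = 4.946 kΩ.
Voltage divider with the loaded lower leg: V_out = 11.0 × 4.946/(5.67 + 4.946) = 11.0 × 0.4659 = 5.125 V.
(Unloaded it would be 8.58 V; the load pulls it down.)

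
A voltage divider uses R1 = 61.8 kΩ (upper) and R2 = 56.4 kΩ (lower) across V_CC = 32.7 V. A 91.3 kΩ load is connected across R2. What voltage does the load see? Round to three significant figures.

First combine the lower leg with the load: R2 ‖ R_L = 34.86 kΩ.
Then V_out = V_CC · R2'/(R1 + R2') = 32.7 × 34.86/96.66 = 11.79 V.
(Unloaded it would be 15.6 V; the load pulls it down.)

V_out ≈ 11.8 V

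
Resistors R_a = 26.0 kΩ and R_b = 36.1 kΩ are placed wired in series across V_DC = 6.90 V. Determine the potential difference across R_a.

ΣR = 26.0 + 36.1 = 62.10 kΩ.
Voltage divider: V = V_DC · (26.00 / 62.10) = 6.90 × 0.4187 = 2.889 V.

V ≈ 2.89 V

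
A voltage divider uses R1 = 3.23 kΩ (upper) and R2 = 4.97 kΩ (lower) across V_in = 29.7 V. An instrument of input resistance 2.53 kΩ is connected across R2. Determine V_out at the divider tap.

First combine the lower leg with the load: R2 ‖ R_L = 1.677 kΩ.
Now apply the divider: V_out = 29.7 × 0.3417 = 10.15 V.
(Unloaded it would be 18.0 V; the load pulls it down.)

V_out ≈ 10.1 V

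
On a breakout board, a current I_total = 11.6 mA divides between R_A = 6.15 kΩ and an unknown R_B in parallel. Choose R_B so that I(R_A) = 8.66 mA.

In a two-way split, I_A/I_total = R_B/(R_A + R_B).
With f = 0.7466, R_B = R_A · f/(1−f) = 6.15 × 2.946 = 18.12 kΩ.

R_B ≈ 18.1 kΩ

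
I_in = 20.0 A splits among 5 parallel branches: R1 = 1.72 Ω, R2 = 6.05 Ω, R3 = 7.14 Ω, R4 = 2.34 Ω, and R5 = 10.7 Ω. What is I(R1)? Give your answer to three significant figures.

ΣG = 1/1.72 + 1/6.05 + 1/7.14 + 1/2.34 + 1/10.7 = 1.408.
By the current-divider rule, I = I_in · G_k/ΣG = 20.0 × 0.4131 = 8.261 A.

I ≈ 8.26 A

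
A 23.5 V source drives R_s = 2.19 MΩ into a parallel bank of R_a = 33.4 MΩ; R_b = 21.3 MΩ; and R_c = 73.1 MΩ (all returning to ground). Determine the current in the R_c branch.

I ≈ 0.268 µA

Parallel bank: R_p = 1/(1/33.4 + 1/21.3 + 1/73.1) = 11.04 MΩ.
V_A = 23.5 × 11.04/13.23 = 19.61 V.
I(R_c) = V_A / R_c = 19.61/73.1 = 0.2683 µA.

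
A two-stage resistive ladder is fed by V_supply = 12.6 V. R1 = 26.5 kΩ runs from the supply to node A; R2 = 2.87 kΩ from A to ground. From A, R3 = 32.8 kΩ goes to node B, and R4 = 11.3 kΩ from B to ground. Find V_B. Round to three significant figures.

The second stage (R3 + R4 = 44.10 kΩ) loads node A in parallel with R2.
Effective lower resistance at A: R2 ‖ 44.10 = 2.695 kΩ.
V_A = 12.6 × 2.695/(26.5 + 2.695) = 1.163 V.
Stage 2 is unloaded, so V_B = V_A · R4/(R3+R4) = 1.163 × 11.3/44.10 = 0.2980 V.

V_B ≈ 0.298 V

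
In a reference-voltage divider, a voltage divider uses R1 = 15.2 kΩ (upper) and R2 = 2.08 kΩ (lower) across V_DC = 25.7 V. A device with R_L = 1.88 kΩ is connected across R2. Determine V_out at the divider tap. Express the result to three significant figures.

V_out ≈ 1.57 V

R2 ‖ R_L = (2.08 × 1.88)/(2.08 + 1.88) = 0.9875 kΩ.
Now apply the divider: V_out = 25.7 × 0.06100 = 1.568 V.
(Unloaded it would be 3.09 V; the load pulls it down.)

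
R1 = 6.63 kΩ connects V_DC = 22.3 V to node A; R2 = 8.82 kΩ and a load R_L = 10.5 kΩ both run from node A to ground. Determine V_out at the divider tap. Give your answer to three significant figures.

V_out ≈ 9.36 V

R2 ‖ R_L = (8.82 × 10.5)/(8.82 + 10.5) = 4.793 kΩ.
Now apply the divider: V_out = 22.3 × 0.4196 = 9.357 V.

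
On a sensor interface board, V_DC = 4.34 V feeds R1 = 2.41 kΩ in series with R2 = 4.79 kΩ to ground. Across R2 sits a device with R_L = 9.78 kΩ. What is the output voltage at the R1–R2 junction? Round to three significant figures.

V_out ≈ 2.48 V

The load sits in parallel with R2, giving an effective lower resistance R2' = R2·R_L/(R2+R_L) = 3.215 kΩ.
Now apply the divider: V_out = 4.34 × 0.5716 = 2.481 V.
(Unloaded it would be 2.89 V; the load pulls it down.)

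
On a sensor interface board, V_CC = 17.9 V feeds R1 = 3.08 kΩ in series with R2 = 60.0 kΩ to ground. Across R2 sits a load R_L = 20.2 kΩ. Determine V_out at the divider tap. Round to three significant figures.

R2 ‖ R_L = (60.0 × 20.2)/(60.0 + 20.2) = 15.11 kΩ.
Then V_out = V_CC · R2'/(R1 + R2') = 17.9 × 15.11/18.19 = 14.87 V.

V_out ≈ 14.9 V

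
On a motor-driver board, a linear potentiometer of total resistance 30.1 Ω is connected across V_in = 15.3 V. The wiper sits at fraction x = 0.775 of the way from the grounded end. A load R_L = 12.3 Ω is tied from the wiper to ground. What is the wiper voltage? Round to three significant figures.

V_out ≈ 8.31 V

The pot divides into 6.772 Ω above the wiper and 23.33 Ω below.
Lower segment in parallel with the load: 23.33 ‖ 12.3 = 8.054 Ω.
V_out = 15.3 × 8.054/(6.772 + 8.054) = 8.311 V.
(Unloaded: V_out = x·V_in = 11.9 V.)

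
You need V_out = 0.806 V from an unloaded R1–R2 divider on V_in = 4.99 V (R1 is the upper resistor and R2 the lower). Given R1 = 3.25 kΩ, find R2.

V_out/V_in = R2/(R1+R2) = 0.1615.
R2 = R1 · 0.1615/(1 − 0.1615) = 0.6261 kΩ.

R2 ≈ 0.626 kΩ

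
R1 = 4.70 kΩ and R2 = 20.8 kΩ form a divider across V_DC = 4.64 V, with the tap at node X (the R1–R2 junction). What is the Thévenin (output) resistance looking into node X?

R_th ≈ 3.83 kΩ

Looking into X with the source shorted: R_th = R1·R2/(R1+R2) = 4.700 × 20.8/25.50 = 3.834 kΩ.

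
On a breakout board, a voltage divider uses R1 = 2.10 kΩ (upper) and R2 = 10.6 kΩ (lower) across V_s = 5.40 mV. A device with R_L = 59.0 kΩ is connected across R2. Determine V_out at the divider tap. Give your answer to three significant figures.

R2 ‖ R_L = (10.6 × 59.0)/(10.6 + 59.0) = 8.986 kΩ.
Then V_out = V_s · R2'/(R1 + R2') = 5.40 × 8.986/11.09 = 4.377 mV.

V_out ≈ 4.38 mV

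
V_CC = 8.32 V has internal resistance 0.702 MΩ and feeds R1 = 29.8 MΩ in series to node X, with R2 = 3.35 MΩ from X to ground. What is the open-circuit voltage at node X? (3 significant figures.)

V_th ≈ 0.823 V

R1' = 0.702 + 29.8 = 30.50 MΩ (source resistance + R1).
V_th is the unloaded tap voltage: V_CC · R2/(R1'+R2) = 8.32 × 0.09896 = 0.8233 V.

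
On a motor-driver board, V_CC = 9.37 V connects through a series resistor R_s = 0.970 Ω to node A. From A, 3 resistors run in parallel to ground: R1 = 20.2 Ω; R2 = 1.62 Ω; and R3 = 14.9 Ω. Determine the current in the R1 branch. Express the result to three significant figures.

Equivalent of the parallel group: R_p = 1.363 Ω.
V_A by voltage divider: V_A = 9.37 × 1.363/(0.970 + 1.363) = 5.473 V.
Branch current I = V_A/R1 = 5.473/20.2 = 0.2710 A.

I ≈ 0.271 A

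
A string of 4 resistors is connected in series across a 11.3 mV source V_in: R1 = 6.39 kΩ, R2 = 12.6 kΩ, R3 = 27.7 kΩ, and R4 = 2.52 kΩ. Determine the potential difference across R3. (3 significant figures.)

V ≈ 6.36 mV

Series total: ΣR = 6.39 + 12.6 + 27.7 + 2.52 = 49.21 kΩ.
Voltage divider: V = V_in · (27.70 / 49.21) = 11.3 × 0.5629 = 6.361 mV.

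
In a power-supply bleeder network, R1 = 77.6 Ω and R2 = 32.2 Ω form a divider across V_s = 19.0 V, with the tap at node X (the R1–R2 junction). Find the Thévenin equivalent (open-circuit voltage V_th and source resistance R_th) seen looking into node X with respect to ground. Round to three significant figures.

Open-circuit (no load on X): V_th = V_s · R2/(R1 + R2) = 19.0 × 32.2/(77.60 + 32.2) = 5.572 V.
Zeroing V_s shorts the top of R1 to ground, so R_th = R1 ‖ R2 = 22.76 Ω.

V_th ≈ 5.57 V, R_th ≈ 22.8 Ω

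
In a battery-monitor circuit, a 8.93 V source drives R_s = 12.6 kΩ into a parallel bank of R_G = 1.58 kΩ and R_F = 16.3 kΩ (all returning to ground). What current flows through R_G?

Combine the parallel branches: R_p = (1/1.58 + 1/16.3)⁻¹ = 1.440 kΩ.
V_A by voltage divider: V_A = 8.93 × 1.440/(12.6 + 1.440) = 0.9161 V.
I(R_G) = V_A / R_G = 0.9161/1.58 = 0.5798 mA.

I ≈ 0.580 mA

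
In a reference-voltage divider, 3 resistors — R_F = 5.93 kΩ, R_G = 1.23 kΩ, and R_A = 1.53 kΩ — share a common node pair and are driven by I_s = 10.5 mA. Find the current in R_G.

I ≈ 5.22 mA

Total conductance ΣG = 1/5.93 + 1/1.23 + 1/1.53 = 1.635 (units of 1/kΩ).
Current divider: I(R_G) = I_s · G_k/ΣG = 10.5 × (0.8130/1.635) = 10.5 × 0.4972 = 5.220 mA.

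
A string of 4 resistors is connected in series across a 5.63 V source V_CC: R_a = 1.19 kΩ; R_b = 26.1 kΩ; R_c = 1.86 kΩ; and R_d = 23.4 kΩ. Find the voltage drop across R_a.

Series total: ΣR = 1.19 + 26.1 + 1.86 + 23.4 = 52.55 kΩ.
Voltage divider: V = V_CC · (1.190 / 52.55) = 5.63 × 0.02265 = 0.1275 V.

V ≈ 0.127 V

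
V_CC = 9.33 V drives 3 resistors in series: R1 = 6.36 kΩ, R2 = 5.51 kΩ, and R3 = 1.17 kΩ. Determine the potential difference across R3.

V ≈ 0.837 V

Total series resistance ΣR = 6.36 + 5.51 + 1.17 = 13.04 kΩ.
Voltage divider: V = V_CC · (1.170 / 13.04) = 9.33 × 0.08972 = 0.8371 V.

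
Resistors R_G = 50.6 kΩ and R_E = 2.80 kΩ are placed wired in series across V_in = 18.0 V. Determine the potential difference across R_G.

Total series resistance ΣR = 50.6 + 2.80 = 53.40 kΩ.
Voltage divider: V = V_in · (50.60 / 53.40) = 18.0 × 0.9476 = 17.06 V.

V ≈ 17.1 V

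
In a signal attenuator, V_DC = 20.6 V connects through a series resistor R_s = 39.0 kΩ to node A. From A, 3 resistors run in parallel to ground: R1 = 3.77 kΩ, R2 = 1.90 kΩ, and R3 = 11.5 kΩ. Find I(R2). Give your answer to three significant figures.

I ≈ 0.307 mA

Combine the parallel branches: R_p = (1/3.77 + 1/1.90 + 1/11.5)⁻¹ = 1.138 kΩ.
V_A = 20.6 × 1.138/40.14 = 0.5842 V.
Branch current I = V_A/R2 = 0.5842/1.90 = 0.3075 mA.
(Check via current divider: I_total = 0.5132 mA; share G_k/ΣG = 0.5991 → same result.)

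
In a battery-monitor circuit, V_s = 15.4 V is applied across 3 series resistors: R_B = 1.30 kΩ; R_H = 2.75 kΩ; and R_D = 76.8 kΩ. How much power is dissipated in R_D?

P ≈ 2.79 mW

The common current is I = 15.4/80.85 = 0.1905 mA.
P(R_D) = I²·R_D = (0.1905)² × 76.8 = 2.786 mW.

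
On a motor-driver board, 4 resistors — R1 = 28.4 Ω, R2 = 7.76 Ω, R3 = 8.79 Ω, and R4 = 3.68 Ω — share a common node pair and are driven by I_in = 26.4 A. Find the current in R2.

Conductances: ΣG = 1/28.4 + 1/7.76 + 1/8.79 + 1/3.68 = 0.5496 (1/Ω).
Current divider: I(R2) = I_in · G_k/ΣG = 26.4 × (0.1289/0.5496) = 26.4 × 0.2345 = 6.190 A.

I ≈ 6.19 A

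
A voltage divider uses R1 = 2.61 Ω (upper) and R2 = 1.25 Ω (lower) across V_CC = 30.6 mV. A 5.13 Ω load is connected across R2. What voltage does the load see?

First combine the lower leg with the load: R2 ‖ R_L = 1.005 Ω.
Voltage divider with the loaded lower leg: V_out = 30.6 × 1.005/(2.61 + 1.005) = 30.6 × 0.2780 = 8.508 mV.

V_out ≈ 8.51 mV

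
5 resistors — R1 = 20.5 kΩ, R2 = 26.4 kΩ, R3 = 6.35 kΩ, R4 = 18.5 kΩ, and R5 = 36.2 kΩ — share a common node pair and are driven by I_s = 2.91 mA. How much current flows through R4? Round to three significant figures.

I ≈ 0.483 mA

Total conductance ΣG = 1/20.5 + 1/26.4 + 1/6.35 + 1/18.5 + 1/36.2 = 0.3258 (units of 1/kΩ).
R4 takes the fraction G_k/ΣG = 0.05405/0.3258 = 0.1659, so I = 2.91 × 0.1659 = 0.4828 mA.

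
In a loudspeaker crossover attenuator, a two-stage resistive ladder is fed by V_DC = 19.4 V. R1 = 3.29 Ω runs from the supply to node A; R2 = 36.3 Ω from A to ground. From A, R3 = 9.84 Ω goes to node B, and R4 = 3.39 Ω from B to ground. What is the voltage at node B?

Node A sees R2 in parallel with the series input of stage 2, R3 + R4 = 13.23 Ω.
R2 ‖ (R3+R4) = 9.696 Ω.
V_A = 19.4 × 9.696/(3.29 + 9.696) = 14.49 V.
V_B = V_A × 0.2562 = 3.712 V.

V_B ≈ 3.71 V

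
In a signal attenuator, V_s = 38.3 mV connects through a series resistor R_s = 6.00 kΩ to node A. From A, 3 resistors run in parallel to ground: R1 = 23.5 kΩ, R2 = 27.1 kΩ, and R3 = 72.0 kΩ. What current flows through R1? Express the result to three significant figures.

Parallel bank: R_p = 1/(1/23.5 + 1/27.1 + 1/72.0) = 10.71 kΩ.
Node voltage V_A = V_s · R_p/(R_s + R_p) = 38.3 × 0.6410 = 24.55 mV.
I(R1) = V_A / R1 = 24.55/23.5 = 1.045 µA.

I ≈ 1.04 µA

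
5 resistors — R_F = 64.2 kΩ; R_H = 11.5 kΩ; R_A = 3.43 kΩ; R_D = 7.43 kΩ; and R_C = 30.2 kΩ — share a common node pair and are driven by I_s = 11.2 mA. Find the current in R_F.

Conductances: ΣG = 1/64.2 + 1/11.5 + 1/3.43 + 1/7.43 + 1/30.2 = 0.5618 (1/kΩ).
R_F takes the fraction G_k/ΣG = 0.01558/0.5618 = 0.02773, so I = 11.2 × 0.02773 = 0.3105 mA.

I ≈ 0.311 mA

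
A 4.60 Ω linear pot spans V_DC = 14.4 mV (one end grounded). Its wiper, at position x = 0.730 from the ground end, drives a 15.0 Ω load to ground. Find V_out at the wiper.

V_out ≈ 9.91 mV

Split the track: R_lower = x·R_p = 3.358 Ω, R_upper = (1−x)·R_p = 1.242 Ω.
Lower segment in parallel with the load: 3.358 ‖ 15.0 = 2.744 Ω.
V_out = 14.4 × 2.744/(1.242 + 2.744) = 9.913 mV.
(Unloaded: V_out = x·V_DC = 10.5 mV.)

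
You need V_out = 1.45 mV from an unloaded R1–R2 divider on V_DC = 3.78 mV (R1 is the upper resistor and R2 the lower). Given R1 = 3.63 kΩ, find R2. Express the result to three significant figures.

R2 ≈ 2.26 kΩ

Required fraction k = V_out/V_DC = 0.3836.
Rearranging, R2 = R1·k/(1−k) = 3.63 × 0.6223 = 2.259 kΩ.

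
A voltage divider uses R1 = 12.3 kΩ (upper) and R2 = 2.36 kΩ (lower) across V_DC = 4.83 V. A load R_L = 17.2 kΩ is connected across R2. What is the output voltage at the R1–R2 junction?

R2 ‖ R_L = (2.36 × 17.2)/(2.36 + 17.2) = 2.075 kΩ.
Then V_out = V_DC · R2'/(R1 + R2') = 4.83 × 2.075/14.38 = 0.6973 V.
(Unloaded it would be 0.778 V; the load pulls it down.)

V_out ≈ 0.697 V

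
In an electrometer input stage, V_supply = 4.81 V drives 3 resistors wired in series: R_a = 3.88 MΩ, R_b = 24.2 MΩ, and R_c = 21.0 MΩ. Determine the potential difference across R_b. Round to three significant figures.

V ≈ 2.37 V

ΣR = 3.88 + 24.2 + 21.0 = 49.08 MΩ.
Voltage divider: V = V_supply · (24.20 / 49.08) = 4.81 × 0.4931 = 2.372 V.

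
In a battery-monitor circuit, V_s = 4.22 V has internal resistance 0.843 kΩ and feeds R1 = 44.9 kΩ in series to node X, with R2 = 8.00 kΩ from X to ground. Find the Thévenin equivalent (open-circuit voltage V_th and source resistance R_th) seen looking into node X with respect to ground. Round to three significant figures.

R1' = 0.843 + 44.9 = 45.74 kΩ (source resistance + R1).
With X open, the divider is unloaded: V_th = 4.22 × 8.00/53.74 = 0.6282 V.
Zeroing V_s shorts the top of R1' to ground, so R_th = R1' ‖ R2 = 6.809 kΩ.

V_th ≈ 0.628 V, R_th ≈ 6.81 kΩ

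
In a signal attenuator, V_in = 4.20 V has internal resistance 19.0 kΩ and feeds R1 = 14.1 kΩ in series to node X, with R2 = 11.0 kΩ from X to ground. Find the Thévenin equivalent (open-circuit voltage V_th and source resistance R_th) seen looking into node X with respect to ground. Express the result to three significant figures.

V_th ≈ 1.05 V, R_th ≈ 8.26 kΩ

R1' = 19.0 + 14.1 = 33.10 kΩ (source resistance + R1).
V_th is the unloaded tap voltage: V_in · R2/(R1'+R2) = 4.20 × 0.2494 = 1.048 V.
Zeroing V_in shorts the top of R1' to ground, so R_th = R1' ‖ R2 = 8.256 kΩ.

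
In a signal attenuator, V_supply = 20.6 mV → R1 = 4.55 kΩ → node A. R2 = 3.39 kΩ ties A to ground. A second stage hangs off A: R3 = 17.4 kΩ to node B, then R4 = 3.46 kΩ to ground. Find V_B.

The second stage (R3 + R4 = 20.86 kΩ) loads node A in parallel with R2.
R2 ‖ (R3+R4) = 2.916 kΩ.
First divider: V_A = V_supply · 2.916/(4.55 + 2.916) = 8.046 mV.
V_B = V_A × 0.1659 = 1.335 mV.

V_B ≈ 1.33 mV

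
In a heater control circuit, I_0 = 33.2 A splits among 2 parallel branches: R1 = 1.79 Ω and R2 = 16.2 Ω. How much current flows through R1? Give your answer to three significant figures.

I ≈ 29.9 A

With just two branches, the current splits inversely with resistance.
So I = 33.2 × 16.2/17.99 = 29.90 A.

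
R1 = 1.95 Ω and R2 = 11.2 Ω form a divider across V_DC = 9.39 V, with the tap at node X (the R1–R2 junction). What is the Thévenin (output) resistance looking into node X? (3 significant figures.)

With V_DC suppressed (replaced by a short), R_th = R1 ‖ R2 = (1.950 × 11.2)/(1.950 + 11.2) = 1.661 Ω.

R_th ≈ 1.66 Ω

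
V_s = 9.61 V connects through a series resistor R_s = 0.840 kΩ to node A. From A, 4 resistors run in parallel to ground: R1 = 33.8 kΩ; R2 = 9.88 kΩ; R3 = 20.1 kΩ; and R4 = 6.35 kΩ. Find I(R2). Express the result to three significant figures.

Combine the parallel branches: R_p = (1/33.8 + 1/9.88 + 1/20.1 + 1/6.35)⁻¹ = 2.958 kΩ.
V_A = 9.61 × 2.958/3.798 = 7.485 V.
I(R2) = V_A / R2 = 7.485/9.88 = 0.7576 mA.

I ≈ 0.758 mA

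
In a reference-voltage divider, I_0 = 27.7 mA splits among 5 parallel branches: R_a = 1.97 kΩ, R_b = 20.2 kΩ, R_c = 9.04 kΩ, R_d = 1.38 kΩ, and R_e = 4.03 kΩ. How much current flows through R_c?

Total conductance ΣG = 1/1.97 + 1/20.2 + 1/9.04 + 1/1.38 + 1/4.03 = 1.641 (units of 1/kΩ).
R_c takes the fraction G_k/ΣG = 0.1106/1.641 = 0.06743, so I = 27.7 × 0.06743 = 1.868 mA.

I ≈ 1.87 mA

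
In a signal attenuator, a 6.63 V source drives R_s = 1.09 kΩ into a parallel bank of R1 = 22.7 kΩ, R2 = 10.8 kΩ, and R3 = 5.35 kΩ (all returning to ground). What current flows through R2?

I ≈ 0.454 mA

Combine the parallel branches: R_p = (1/22.7 + 1/10.8 + 1/5.35)⁻¹ = 3.091 kΩ.
Node voltage V_A = V_DC · R_p/(R_s + R_p) = 6.63 × 0.7393 = 4.901 V.
Branch current I = V_A/R2 = 4.901/10.8 = 0.4538 mA.
(Check via current divider: I_total = 1.586 mA; share G_k/ΣG = 0.2862 → same result.)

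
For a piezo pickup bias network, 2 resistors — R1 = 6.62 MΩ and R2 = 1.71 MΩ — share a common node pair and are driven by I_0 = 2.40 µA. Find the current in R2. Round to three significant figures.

I ≈ 1.91 µA

With just two branches, the current splits inversely with resistance.
So I = 2.40 × 6.62/8.330 = 1.907 µA.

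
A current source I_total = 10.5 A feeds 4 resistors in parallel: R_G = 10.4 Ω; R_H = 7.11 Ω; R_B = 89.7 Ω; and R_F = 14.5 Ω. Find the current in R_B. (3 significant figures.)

I ≈ 0.369 A

ΣG = 1/10.4 + 1/7.11 + 1/89.7 + 1/14.5 = 0.3169.
By the current-divider rule, I = I_total · G_k/ΣG = 10.5 × 0.03518 = 0.3694 A.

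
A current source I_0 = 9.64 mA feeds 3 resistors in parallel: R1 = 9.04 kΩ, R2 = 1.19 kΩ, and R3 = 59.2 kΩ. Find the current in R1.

Conductances: ΣG = 1/9.04 + 1/1.19 + 1/59.2 = 0.9678 (1/kΩ).
By the current-divider rule, I = I_0 · G_k/ΣG = 9.64 × 0.1143 = 1.102 mA.

I ≈ 1.10 mA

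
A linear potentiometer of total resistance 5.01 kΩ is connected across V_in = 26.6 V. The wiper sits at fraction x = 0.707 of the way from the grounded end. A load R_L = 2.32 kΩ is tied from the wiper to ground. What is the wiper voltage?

V_out ≈ 13.0 V

Split the track: R_lower = x·R_p = 3.542 kΩ, R_upper = (1−x)·R_p = 1.468 kΩ.
Lower segment in parallel with the load: 3.542 ‖ 2.32 = 1.402 kΩ.
V_out = 26.6 × 1.402/(1.468 + 1.402) = 12.99 V.
(Unloaded: V_out = x·V_in = 18.8 V.)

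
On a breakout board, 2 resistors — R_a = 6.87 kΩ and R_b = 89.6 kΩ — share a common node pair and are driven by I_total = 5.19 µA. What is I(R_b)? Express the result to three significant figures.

I ≈ 0.370 µA

With just two branches, the current splits inversely with resistance.
I(R_b) = 5.19 × 6.87/(6.87 + 89.6) = 5.19 × 0.07121 = 0.3696 µA.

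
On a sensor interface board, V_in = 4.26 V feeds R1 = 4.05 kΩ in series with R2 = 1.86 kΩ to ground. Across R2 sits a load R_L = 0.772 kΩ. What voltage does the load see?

The load sits in parallel with R2, giving an effective lower resistance R2' = R2·R_L/(R2+R_L) = 0.5456 kΩ.
Voltage divider with the loaded lower leg: V_out = 4.26 × 0.5456/(4.05 + 0.5456) = 4.26 × 0.1187 = 0.5057 V.

V_out ≈ 0.506 V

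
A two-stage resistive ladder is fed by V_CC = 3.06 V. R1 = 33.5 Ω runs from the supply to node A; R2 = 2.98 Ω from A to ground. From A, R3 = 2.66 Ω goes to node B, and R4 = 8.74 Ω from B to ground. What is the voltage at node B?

Node A sees R2 in parallel with the series input of stage 2, R3 + R4 = 11.40 Ω.
R2 ‖ (R3+R4) = 2.362 Ω.
First divider: V_A = V_CC · 2.362/(33.5 + 2.362) = 0.2016 V.
Then the unloaded second divider: V_B = V_A × R4/(R3+R4) = 0.2016 × 0.7667 = 0.1545 V.

V_B ≈ 0.155 V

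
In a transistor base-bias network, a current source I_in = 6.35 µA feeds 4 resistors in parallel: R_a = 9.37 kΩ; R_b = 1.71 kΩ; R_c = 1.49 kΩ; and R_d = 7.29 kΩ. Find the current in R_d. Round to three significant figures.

I ≈ 0.581 µA

ΣG = 1/9.37 + 1/1.71 + 1/1.49 + 1/7.29 = 1.500.
R_d takes the fraction G_k/ΣG = 0.1372/1.500 = 0.09146, so I = 6.35 × 0.09146 = 0.5808 µA.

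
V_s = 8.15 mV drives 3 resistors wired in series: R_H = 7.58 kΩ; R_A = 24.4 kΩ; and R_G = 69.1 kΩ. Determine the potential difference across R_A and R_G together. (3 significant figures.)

V ≈ 7.54 mV

Total series resistance ΣR = 7.58 + 24.4 + 69.1 = 101.1 kΩ.
R_{R_A..R_G} = 24.4 + 69.1 = 93.50 kΩ.
V = V_s · R/ΣR = 8.15 × 0.9250 = 7.539 mV.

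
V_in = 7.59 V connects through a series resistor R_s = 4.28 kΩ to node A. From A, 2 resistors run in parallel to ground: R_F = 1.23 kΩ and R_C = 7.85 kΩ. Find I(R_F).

Equivalent of the parallel group: R_p = 1.063 kΩ.
V_A by voltage divider: V_A = 7.59 × 1.063/(4.28 + 1.063) = 1.510 V.
Branch current I = V_A/R_F = 1.510/1.23 = 1.228 mA.

I ≈ 1.23 mA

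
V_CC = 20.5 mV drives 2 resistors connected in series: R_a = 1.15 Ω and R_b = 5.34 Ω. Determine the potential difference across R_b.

V ≈ 16.9 mV

Series total: ΣR = 1.15 + 5.34 = 6.490 Ω.
V = V_CC · R/ΣR = 20.5 × 0.8228 = 16.87 mV.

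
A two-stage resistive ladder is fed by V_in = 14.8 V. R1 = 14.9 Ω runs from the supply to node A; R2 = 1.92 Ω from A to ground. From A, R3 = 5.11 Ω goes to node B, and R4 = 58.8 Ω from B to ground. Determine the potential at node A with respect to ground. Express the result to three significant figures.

Looking into the second stage from A: R3 + R4 = 63.91 Ω appears in parallel with R2.
R2 ‖ (R3+R4) = 1.864 Ω.
First divider: V_A = V_in · 1.864/(14.9 + 1.864) = 1.646 V.

V_A ≈ 1.65 V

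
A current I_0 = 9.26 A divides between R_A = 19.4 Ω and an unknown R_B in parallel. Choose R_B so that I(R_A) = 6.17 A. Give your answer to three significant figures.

R_B ≈ 38.7 Ω

The fraction through R_A equals R_B/(R_A+R_B).
With f = 0.6663, R_B = R_A · f/(1−f) = 19.4 × 1.997 = 38.74 Ω.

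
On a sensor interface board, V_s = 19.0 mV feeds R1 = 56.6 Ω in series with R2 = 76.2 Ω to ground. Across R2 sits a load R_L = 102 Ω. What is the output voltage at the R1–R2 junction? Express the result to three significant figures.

First combine the lower leg with the load: R2 ‖ R_L = 43.62 Ω.
Voltage divider with the loaded lower leg: V_out = 19.0 × 43.62/(56.6 + 43.62) = 19.0 × 0.4352 = 8.269 mV.
(Unloaded it would be 10.9 mV; the load pulls it down.)

V_out ≈ 8.27 mV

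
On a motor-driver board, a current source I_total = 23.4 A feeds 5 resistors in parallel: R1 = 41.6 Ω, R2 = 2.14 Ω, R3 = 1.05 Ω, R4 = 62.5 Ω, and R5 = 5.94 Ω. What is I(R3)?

I ≈ 13.7 A

ΣG = 1/41.6 + 1/2.14 + 1/1.05 + 1/62.5 + 1/5.94 = 1.628.
Current divider: I(R3) = I_total · G_k/ΣG = 23.4 × (0.9524/1.628) = 23.4 × 0.5850 = 13.69 A.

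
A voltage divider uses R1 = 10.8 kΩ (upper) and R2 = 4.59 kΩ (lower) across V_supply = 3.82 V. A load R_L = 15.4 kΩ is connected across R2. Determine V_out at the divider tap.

V_out ≈ 0.942 V

First combine the lower leg with the load: R2 ‖ R_L = 3.536 kΩ.
Voltage divider with the loaded lower leg: V_out = 3.82 × 3.536/(10.8 + 3.536) = 3.82 × 0.2467 = 0.9422 V.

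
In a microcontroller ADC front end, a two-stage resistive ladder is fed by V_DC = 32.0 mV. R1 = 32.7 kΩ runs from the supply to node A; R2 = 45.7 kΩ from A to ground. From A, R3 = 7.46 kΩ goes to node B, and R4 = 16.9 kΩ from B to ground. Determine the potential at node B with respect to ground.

V_B ≈ 7.26 mV

The second stage (R3 + R4 = 24.36 kΩ) loads node A in parallel with R2.
R2 ‖ (R3+R4) = 15.89 kΩ.
So V_A = 32.0 × 0.3270 = 10.46 mV.
Then the unloaded second divider: V_B = V_A × R4/(R3+R4) = 10.46 × 0.6938 = 7.260 mV.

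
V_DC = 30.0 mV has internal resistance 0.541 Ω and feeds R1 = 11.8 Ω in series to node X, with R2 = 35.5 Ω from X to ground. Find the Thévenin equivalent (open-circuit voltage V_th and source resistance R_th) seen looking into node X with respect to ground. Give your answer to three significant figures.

V_th ≈ 22.3 mV, R_th ≈ 9.16 Ω

R1' = 0.541 + 11.8 = 12.34 Ω (source resistance + R1).
With X open, the divider is unloaded: V_th = 30.0 × 35.5/47.84 = 22.26 mV.
Zeroing V_DC shorts the top of R1' to ground, so R_th = R1' ‖ R2 = 9.158 Ω.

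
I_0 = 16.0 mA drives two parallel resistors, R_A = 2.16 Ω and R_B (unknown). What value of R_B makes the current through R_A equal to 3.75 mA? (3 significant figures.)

Two-branch current divider: I_A = I_0 · R_B/(R_A + R_B).
With f = 0.2344, R_B = R_A · f/(1−f) = 2.16 × 0.3061 = 0.6612 Ω.

R_B ≈ 0.661 Ω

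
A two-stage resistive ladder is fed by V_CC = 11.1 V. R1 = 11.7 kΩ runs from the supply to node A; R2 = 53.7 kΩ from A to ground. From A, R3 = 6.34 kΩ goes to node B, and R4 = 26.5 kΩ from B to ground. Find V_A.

V_A ≈ 7.05 V

Looking into the second stage from A: R3 + R4 = 32.84 kΩ appears in parallel with R2.
Effective lower resistance at A: R2 ‖ 32.84 = 20.38 kΩ.
So V_A = 11.1 × 0.6353 = 7.051 V.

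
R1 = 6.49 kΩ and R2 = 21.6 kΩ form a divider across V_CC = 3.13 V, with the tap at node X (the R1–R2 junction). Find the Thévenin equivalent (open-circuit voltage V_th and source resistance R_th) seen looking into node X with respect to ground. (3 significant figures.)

With X open, the divider is unloaded: V_th = 3.13 × 21.6/28.09 = 2.407 V.
Looking into X with the source shorted: R_th = R1·R2/(R1+R2) = 6.490 × 21.6/28.09 = 4.991 kΩ.

V_th ≈ 2.41 V, R_th ≈ 4.99 kΩ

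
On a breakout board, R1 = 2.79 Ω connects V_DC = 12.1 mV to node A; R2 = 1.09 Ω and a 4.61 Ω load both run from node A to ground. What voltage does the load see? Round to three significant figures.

V_out ≈ 2.91 mV

First combine the lower leg with the load: R2 ‖ R_L = 0.8816 Ω.
Now apply the divider: V_out = 12.1 × 0.2401 = 2.905 mV.
(Unloaded it would be 3.40 mV; the load pulls it down.)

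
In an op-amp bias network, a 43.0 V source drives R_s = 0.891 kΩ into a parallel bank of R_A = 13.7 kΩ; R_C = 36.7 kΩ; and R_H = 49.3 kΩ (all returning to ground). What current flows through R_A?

Combine the parallel branches: R_p = (1/13.7 + 1/36.7 + 1/49.3)⁻¹ = 8.297 kΩ.
Node voltage V_A = V_s · R_p/(R_s + R_p) = 43.0 × 0.9030 = 38.83 V.
Branch current I = V_A/R_A = 38.83/13.7 = 2.834 mA.

I ≈ 2.83 mA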